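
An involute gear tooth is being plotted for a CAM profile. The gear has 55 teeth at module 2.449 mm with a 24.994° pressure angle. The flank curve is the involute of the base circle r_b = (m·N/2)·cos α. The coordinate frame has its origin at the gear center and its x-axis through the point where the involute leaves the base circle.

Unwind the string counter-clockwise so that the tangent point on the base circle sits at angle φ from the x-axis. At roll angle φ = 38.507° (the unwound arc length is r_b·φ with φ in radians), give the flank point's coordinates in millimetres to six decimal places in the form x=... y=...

pitch radius r_p = m·N/2 = 2.449·55/2 = 67.347500
base radius r_b = r_p·cos α = 67.347500·cos 24.994° = 61.040544
roll angle φ = 38.507° = 0.67207394 rad
x = r_b·(cos φ + φ·sin φ) = 61.040544·(0.78253210 + 0.67207394·0.62261025) = 73.307997
y = r_b·(sin φ − φ·cos φ) = 61.040544·(0.62261025 − 0.67207394·0.78253210) = 5.902060

x=73.307997 y=5.902060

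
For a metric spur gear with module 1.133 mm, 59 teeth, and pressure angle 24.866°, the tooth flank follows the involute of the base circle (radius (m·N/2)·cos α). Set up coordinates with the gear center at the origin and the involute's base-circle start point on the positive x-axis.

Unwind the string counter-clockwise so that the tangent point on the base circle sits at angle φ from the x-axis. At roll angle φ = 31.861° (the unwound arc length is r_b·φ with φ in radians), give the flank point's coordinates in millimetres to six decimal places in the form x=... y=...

x=34.657254 y=1.684999

pitch radius r_p = m·N/2 = 1.133·59/2 = 33.423500
base radius r_b = r_p·cos α = 33.423500·cos 24.866° = 30.324931
roll angle φ = 31.861° = 0.55607935 rad
x = r_b·(cos φ + φ·sin φ) = 30.324931·(0.84933119 + 0.55607935·0.52786034) = 34.657254
y = r_b·(sin φ − φ·cos φ) = 30.324931·(0.52786034 − 0.55607935·0.84933119) = 1.684999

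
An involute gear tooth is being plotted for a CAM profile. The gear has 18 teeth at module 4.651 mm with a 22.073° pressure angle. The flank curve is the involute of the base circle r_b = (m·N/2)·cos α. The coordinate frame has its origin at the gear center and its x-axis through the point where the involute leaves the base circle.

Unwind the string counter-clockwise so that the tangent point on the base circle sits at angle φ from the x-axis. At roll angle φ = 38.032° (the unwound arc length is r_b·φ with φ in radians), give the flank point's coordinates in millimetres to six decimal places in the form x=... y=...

pitch radius r_p = m·N/2 = 4.651·18/2 = 41.859000
base radius r_b = r_p·cos α = 41.859000·cos 22.073° = 38.790979
roll angle φ = 38.032° = 0.66378362 rad
x = r_b·(cos φ + φ·sin φ) = 38.790979·(0.78766678 + 0.66378362·0.61610149) = 46.418250
y = r_b·(sin φ − φ·cos φ) = 38.790979·(0.61610149 − 0.66378362·0.78766678) = 3.617692

x=46.418250 y=3.617692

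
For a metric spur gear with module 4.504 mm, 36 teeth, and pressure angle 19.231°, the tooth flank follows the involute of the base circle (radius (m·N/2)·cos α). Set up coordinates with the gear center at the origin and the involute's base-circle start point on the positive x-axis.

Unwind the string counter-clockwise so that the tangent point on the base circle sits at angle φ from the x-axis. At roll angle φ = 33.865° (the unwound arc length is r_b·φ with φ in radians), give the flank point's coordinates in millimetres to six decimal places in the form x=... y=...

pitch radius r_p = m·N/2 = 4.504·36/2 = 81.072000
base radius r_b = r_p·cos α = 81.072000·cos 19.231° = 76.548044
roll angle φ = 33.865° = 0.59105575 rad
x = r_b·(cos φ + φ·sin φ) = 76.548044·(0.83035284 + 0.59105575·0.55723798) = 88.773651
y = r_b·(sin φ − φ·cos φ) = 76.548044·(0.55723798 − 0.59105575·0.83035284) = 5.086859

x=88.773651 y=5.086859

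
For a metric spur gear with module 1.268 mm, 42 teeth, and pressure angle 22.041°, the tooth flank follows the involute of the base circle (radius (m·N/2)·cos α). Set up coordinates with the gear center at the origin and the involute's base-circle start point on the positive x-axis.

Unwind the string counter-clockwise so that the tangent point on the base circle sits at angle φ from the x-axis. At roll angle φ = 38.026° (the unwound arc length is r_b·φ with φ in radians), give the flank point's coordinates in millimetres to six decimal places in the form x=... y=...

pitch radius r_p = m·N/2 = 1.268·42/2 = 26.628000
base radius r_b = r_p·cos α = 26.628000·cos 22.041° = 24.681907
roll angle φ = 38.026° = 0.66367890 rad
x = r_b·(cos φ + φ·sin φ) = 24.681907·(0.78773129 + 0.66367890·0.61601900) = 29.533633
y = r_b·(sin φ − φ·cos φ) = 24.681907·(0.61601900 − 0.66367890·0.78773129) = 2.300807

x=29.533633 y=2.300807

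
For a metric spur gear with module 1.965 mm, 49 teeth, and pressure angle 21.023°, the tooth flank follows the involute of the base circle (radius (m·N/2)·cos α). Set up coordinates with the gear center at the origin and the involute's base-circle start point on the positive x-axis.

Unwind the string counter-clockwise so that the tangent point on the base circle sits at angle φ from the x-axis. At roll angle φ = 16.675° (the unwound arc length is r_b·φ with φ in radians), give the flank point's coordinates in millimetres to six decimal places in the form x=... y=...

pitch radius r_p = m·N/2 = 1.965·49/2 = 48.142500
base radius r_b = r_p·cos α = 48.142500·cos 21.023° = 44.937966
roll angle φ = 16.675° = 0.29103365 rad
x = r_b·(cos φ + φ·sin φ) = 44.937966·(0.95794779 + 0.29103365·0.28694256) = 46.800992
y = r_b·(sin φ − φ·cos φ) = 44.937966·(0.28694256 − 0.29103365·0.95794779) = 0.366133

x=46.800992 y=0.366133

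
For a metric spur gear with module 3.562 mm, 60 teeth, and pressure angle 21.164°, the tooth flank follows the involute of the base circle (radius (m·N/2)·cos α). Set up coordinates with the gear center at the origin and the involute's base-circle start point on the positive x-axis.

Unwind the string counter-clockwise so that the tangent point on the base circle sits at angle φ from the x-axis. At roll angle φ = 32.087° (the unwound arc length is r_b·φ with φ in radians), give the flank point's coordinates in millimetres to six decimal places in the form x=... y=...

pitch radius r_p = m·N/2 = 3.562·60/2 = 106.860000
base radius r_b = r_p·cos α = 106.860000·cos 21.164° = 99.652382
roll angle φ = 32.087° = 0.56002380 rad
x = r_b·(cos φ + φ·sin φ) = 99.652382·(0.84724247 + 0.56002380·0.53120636) = 114.075138
y = r_b·(sin φ − φ·cos φ) = 99.652382·(0.53120636 − 0.56002380·0.84724247) = 5.653321

x=114.075138 y=5.653321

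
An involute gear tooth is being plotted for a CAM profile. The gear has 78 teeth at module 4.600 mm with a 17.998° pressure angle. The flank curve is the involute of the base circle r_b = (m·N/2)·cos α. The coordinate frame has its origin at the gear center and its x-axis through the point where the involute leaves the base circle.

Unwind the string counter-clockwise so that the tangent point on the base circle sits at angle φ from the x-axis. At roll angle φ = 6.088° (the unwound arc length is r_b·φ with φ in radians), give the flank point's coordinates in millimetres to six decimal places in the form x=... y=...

x=171.581938 y=0.068152

pitch radius r_p = m·N/2 = 4.600·78/2 = 179.400000
base radius r_b = r_p·cos α = 179.400000·cos 17.998° = 170.621474
roll angle φ = 6.088° = 0.10625564 rad
x = r_b·(cos φ + φ·sin φ) = 170.621474·(0.99436018 + 0.10625564·0.10605582) = 171.581938
y = r_b·(sin φ − φ·cos φ) = 170.621474·(0.10605582 − 0.10625564·0.99436018) = 0.068152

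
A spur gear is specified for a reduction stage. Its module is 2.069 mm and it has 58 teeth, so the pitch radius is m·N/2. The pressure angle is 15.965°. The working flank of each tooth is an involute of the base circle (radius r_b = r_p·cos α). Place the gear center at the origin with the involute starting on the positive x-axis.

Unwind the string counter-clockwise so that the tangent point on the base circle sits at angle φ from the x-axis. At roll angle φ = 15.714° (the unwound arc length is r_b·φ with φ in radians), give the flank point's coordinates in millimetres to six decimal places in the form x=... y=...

pitch radius r_p = m·N/2 = 2.069·58/2 = 60.001000
base radius r_b = r_p·cos α = 60.001000·cos 15.965° = 57.686755
roll angle φ = 15.714° = 0.27426104 rad
x = r_b·(cos φ + φ·sin φ) = 57.686755·(0.96262560 + 0.27426104·0.27083567) = 59.815700
y = r_b·(sin φ − φ·cos φ) = 57.686755·(0.27083567 − 0.27426104·0.96262560) = 0.393710

x=59.815700 y=0.393710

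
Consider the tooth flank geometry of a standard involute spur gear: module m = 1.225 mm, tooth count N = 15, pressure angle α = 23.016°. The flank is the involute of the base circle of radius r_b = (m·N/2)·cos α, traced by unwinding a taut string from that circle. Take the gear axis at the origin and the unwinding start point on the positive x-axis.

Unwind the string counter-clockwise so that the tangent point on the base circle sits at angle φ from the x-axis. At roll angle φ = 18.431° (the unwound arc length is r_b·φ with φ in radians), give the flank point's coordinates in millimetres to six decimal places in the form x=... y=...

x=8.882399 y=0.092860

pitch radius r_p = m·N/2 = 1.225·15/2 = 9.187500
base radius r_b = r_p·cos α = 9.187500·cos 23.016° = 8.456136
roll angle φ = 18.431° = 0.32168163 rad
x = r_b·(cos φ + φ·sin φ) = 8.456136·(0.94870509 + 0.32168163·0.31616238) = 8.882399
y = r_b·(sin φ − φ·cos φ) = 8.456136·(0.31616238 − 0.32168163·0.94870509) = 0.092860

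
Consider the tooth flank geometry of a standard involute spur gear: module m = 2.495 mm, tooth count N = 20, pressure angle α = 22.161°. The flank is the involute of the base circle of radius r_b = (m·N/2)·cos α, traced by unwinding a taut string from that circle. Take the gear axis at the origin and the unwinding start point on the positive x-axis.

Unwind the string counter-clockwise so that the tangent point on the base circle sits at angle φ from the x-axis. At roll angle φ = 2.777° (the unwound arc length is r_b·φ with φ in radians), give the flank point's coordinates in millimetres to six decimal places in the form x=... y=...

x=23.134007 y=0.000877

pitch radius r_p = m·N/2 = 2.495·20/2 = 24.950000
base radius r_b = r_p·cos α = 24.950000·cos 22.161° = 23.106883
roll angle φ = 2.777° = 0.04846779 rad
x = r_b·(cos φ + φ·sin φ) = 23.106883·(0.99882567 + 0.04846779·0.04844882) = 23.134007
y = r_b·(sin φ − φ·cos φ) = 23.106883·(0.04844882 − 0.04846779·0.99882567) = 0.000877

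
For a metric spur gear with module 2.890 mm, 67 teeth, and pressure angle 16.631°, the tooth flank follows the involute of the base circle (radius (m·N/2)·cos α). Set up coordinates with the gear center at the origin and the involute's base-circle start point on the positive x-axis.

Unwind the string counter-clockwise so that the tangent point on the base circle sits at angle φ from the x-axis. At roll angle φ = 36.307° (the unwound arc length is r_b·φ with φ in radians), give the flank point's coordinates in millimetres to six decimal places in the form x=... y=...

x=109.561362 y=7.556593

pitch radius r_p = m·N/2 = 2.890·67/2 = 96.815000
base radius r_b = r_p·cos α = 96.815000·cos 16.631° = 92.765022
roll angle φ = 36.307° = 0.63367669 rad
x = r_b·(cos φ + φ·sin φ) = 92.765022·(0.80585595 + 0.63367669·0.59211164) = 109.561362
y = r_b·(sin φ − φ·cos φ) = 92.765022·(0.59211164 − 0.63367669·0.80585595) = 7.556593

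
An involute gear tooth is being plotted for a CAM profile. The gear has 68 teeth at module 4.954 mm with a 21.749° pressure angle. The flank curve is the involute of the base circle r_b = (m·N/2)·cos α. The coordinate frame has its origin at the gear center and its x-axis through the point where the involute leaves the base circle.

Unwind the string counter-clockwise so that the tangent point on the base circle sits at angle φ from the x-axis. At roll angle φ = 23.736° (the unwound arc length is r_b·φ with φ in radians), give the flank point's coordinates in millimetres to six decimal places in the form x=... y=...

x=169.300229 y=3.644402

pitch radius r_p = m·N/2 = 4.954·68/2 = 168.436000
base radius r_b = r_p·cos α = 168.436000·cos 21.749° = 156.446055
roll angle φ = 23.736° = 0.41427135 rad
x = r_b·(cos φ + φ·sin φ) = 156.446055·(0.91540986 + 0.41427135·0.40252303) = 169.300229
y = r_b·(sin φ − φ·cos φ) = 156.446055·(0.40252303 − 0.41427135·0.91540986) = 3.644402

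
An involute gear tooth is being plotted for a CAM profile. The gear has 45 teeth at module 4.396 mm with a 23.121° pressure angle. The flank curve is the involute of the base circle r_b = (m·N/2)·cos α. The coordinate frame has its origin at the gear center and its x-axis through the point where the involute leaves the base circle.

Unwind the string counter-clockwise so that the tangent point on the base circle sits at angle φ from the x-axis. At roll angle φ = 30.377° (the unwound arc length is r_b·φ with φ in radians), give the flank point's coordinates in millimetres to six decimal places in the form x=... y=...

x=102.865530 y=4.393032

pitch radius r_p = m·N/2 = 4.396·45/2 = 98.910000
base radius r_b = r_p·cos α = 98.910000·cos 23.121° = 90.965315
roll angle φ = 30.377° = 0.53017867 rad
x = r_b·(cos φ + φ·sin φ) = 90.965315·(0.86271673 + 0.53017867·0.50568749) = 102.865530
y = r_b·(sin φ − φ·cos φ) = 90.965315·(0.50568749 − 0.53017867·0.86271673) = 4.393032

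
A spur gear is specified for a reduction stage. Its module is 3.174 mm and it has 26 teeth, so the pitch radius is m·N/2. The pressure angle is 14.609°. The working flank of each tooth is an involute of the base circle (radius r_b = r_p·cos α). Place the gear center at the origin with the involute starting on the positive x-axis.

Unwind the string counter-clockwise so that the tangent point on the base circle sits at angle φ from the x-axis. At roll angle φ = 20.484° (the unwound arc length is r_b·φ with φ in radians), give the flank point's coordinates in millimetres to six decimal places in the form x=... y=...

x=42.398733 y=0.600442

pitch radius r_p = m·N/2 = 3.174·26/2 = 41.262000
base radius r_b = r_p·cos α = 41.262000·cos 14.609° = 39.927982
roll angle φ = 20.484° = 0.35751324 rad
x = r_b·(cos φ + φ·sin φ) = 39.927982·(0.93676995 + 0.35751324·0.34994580) = 42.398733
y = r_b·(sin φ − φ·cos φ) = 39.927982·(0.34994580 − 0.35751324·0.93676995) = 0.600442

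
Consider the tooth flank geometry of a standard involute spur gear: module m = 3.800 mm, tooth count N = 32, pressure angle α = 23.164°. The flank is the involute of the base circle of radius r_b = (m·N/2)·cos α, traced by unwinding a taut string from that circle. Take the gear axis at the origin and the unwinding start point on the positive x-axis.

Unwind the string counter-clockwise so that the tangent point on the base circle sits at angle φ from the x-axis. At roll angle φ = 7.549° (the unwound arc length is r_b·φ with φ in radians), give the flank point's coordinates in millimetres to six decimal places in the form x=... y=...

pitch radius r_p = m·N/2 = 3.800·32/2 = 60.800000
base radius r_b = r_p·cos α = 60.800000·cos 23.164° = 55.898467
roll angle φ = 7.549° = 0.13175491 rad
x = r_b·(cos φ + φ·sin φ) = 55.898467·(0.99133287 + 0.13175491·0.13137404) = 56.381544
y = r_b·(sin φ − φ·cos φ) = 55.898467·(0.13137404 − 0.13175491·0.99133287) = 0.042543

x=56.381544 y=0.042543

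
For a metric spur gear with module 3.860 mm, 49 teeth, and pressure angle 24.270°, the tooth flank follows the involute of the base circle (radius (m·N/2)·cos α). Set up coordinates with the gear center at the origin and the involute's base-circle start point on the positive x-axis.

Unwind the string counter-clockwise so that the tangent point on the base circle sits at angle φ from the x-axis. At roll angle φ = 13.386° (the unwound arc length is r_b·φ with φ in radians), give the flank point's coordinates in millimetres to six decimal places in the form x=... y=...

x=88.532607 y=0.364466

pitch radius r_p = m·N/2 = 3.860·49/2 = 94.570000
base radius r_b = r_p·cos α = 94.570000·cos 24.270° = 86.211773
roll angle φ = 13.386° = 0.23362977 rad
x = r_b·(cos φ + φ·sin φ) = 86.211773·(0.97283248 + 0.23362977·0.23151020) = 88.532607
y = r_b·(sin φ − φ·cos φ) = 86.211773·(0.23151020 − 0.23362977·0.97283248) = 0.364466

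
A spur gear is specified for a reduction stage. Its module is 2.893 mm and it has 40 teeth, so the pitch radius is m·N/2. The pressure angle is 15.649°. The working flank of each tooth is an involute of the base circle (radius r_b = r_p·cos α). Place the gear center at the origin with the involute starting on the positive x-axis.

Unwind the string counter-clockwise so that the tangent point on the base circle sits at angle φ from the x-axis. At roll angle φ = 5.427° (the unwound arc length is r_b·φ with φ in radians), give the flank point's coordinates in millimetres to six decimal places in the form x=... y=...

x=55.964629 y=0.015768

pitch radius r_p = m·N/2 = 2.893·40/2 = 57.860000
base radius r_b = r_p·cos α = 57.860000·cos 15.649° = 55.715259
roll angle φ = 5.427° = 0.09471902 rad
x = r_b·(cos φ + φ·sin φ) = 55.715259·(0.99551751 + 0.09471902·0.09457745) = 55.964629
y = r_b·(sin φ − φ·cos φ) = 55.715259·(0.09457745 − 0.09471902·0.99551751) = 0.015768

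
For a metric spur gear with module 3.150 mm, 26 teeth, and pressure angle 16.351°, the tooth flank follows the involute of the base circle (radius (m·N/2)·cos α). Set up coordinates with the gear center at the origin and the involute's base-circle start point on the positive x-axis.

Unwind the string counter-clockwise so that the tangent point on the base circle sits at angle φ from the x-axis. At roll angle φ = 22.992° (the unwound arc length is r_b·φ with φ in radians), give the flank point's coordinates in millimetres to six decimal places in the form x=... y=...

pitch radius r_p = m·N/2 = 3.150·26/2 = 40.950000
base radius r_b = r_p·cos α = 40.950000·cos 16.351° = 39.293781
roll angle φ = 22.992° = 0.40128610 rad
x = r_b·(cos φ + φ·sin φ) = 39.293781·(0.92055940 + 0.40128610·0.39060260) = 42.331300
y = r_b·(sin φ − φ·cos φ) = 39.293781·(0.39060260 − 0.40128610·0.92055940) = 0.832828

x=42.331300 y=0.832828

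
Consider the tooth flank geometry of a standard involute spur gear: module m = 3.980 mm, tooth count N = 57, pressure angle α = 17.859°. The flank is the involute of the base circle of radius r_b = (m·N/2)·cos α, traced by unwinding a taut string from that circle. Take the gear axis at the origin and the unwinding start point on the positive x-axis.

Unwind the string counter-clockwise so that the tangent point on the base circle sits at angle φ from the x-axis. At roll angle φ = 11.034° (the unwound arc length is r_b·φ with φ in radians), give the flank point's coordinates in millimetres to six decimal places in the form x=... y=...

x=109.947780 y=0.256082

pitch radius r_p = m·N/2 = 3.980·57/2 = 113.430000
base radius r_b = r_p·cos α = 113.430000·cos 17.859° = 107.964273
roll angle φ = 11.034° = 0.19257963 rad
x = r_b·(cos φ + φ·sin φ) = 107.964273·(0.98151378 + 0.19257963·0.19139147) = 109.947780
y = r_b·(sin φ − φ·cos φ) = 107.964273·(0.19139147 − 0.19257963·0.98151378) = 0.256082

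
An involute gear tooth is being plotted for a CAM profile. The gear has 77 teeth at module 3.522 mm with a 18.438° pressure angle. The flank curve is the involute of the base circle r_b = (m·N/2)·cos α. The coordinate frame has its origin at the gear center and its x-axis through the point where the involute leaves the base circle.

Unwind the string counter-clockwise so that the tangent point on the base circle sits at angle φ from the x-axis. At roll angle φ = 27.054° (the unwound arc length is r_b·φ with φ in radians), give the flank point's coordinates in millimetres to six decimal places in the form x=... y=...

x=142.186945 y=4.414231

pitch radius r_p = m·N/2 = 3.522·77/2 = 135.597000
base radius r_b = r_p·cos α = 135.597000·cos 18.438° = 128.636326
roll angle φ = 27.054° = 0.47218138 rad
x = r_b·(cos φ + φ·sin φ) = 128.636326·(0.89057825 + 0.47218138·0.45483005) = 142.186945
y = r_b·(sin φ − φ·cos φ) = 128.636326·(0.45483005 − 0.47218138·0.89057825) = 4.414231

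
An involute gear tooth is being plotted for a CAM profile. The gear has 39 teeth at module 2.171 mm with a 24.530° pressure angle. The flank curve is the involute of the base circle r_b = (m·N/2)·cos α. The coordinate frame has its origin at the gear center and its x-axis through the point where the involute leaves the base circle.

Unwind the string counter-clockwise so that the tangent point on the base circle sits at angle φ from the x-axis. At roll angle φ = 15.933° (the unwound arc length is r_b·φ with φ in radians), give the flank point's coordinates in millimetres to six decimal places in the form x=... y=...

x=39.974026 y=0.273940

pitch radius r_p = m·N/2 = 2.171·39/2 = 42.334500
base radius r_b = r_p·cos α = 42.334500·cos 24.530° = 38.513558
roll angle φ = 15.933° = 0.27808331 rad
x = r_b·(cos φ + φ·sin φ) = 38.513558·(0.96158336 + 0.27808331·0.27451310) = 39.974026
y = r_b·(sin φ − φ·cos φ) = 38.513558·(0.27451310 − 0.27808331·0.96158336) = 0.273940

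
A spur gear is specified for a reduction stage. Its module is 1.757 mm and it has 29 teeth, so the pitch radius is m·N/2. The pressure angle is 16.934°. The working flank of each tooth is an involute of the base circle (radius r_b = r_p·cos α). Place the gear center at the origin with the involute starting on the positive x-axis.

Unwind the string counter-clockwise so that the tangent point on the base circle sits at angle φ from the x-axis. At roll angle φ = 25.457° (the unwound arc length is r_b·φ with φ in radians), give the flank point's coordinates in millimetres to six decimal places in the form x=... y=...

x=26.660059 y=0.698592

pitch radius r_p = m·N/2 = 1.757·29/2 = 25.476500
base radius r_b = r_p·cos α = 25.476500·cos 16.934° = 24.371862
roll angle φ = 25.457° = 0.44430847 rad
x = r_b·(cos φ + φ·sin φ) = 24.371862·(0.90290813 + 0.44430847·0.42983359) = 26.660059
y = r_b·(sin φ − φ·cos φ) = 24.371862·(0.42983359 − 0.44430847·0.90290813) = 0.698592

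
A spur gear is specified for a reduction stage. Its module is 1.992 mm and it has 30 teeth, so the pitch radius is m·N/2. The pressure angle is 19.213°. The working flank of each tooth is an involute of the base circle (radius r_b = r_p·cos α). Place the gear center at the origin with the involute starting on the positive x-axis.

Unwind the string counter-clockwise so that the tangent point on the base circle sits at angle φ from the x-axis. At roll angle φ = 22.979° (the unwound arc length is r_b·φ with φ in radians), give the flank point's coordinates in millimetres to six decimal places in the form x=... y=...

x=30.394526 y=0.597027

pitch radius r_p = m·N/2 = 1.992·30/2 = 29.880000
base radius r_b = r_p·cos α = 29.880000·cos 19.213° = 28.215736
roll angle φ = 22.979° = 0.40105921 rad
x = r_b·(cos φ + φ·sin φ) = 28.215736·(0.92064800 + 0.40105921·0.39039372) = 30.394526
y = r_b·(sin φ − φ·cos φ) = 28.215736·(0.39039372 − 0.40105921·0.92064800) = 0.597027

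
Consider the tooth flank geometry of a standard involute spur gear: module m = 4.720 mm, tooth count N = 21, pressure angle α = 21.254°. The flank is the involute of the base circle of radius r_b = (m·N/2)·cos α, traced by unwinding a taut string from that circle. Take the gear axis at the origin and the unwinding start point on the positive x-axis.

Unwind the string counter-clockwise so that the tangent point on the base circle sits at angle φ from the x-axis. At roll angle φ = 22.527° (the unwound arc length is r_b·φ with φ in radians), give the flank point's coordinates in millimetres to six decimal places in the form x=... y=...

pitch radius r_p = m·N/2 = 4.720·21/2 = 49.560000
base radius r_b = r_p·cos α = 49.560000·cos 21.254° = 46.189056
roll angle φ = 22.527° = 0.39317032 rad
x = r_b·(cos φ + φ·sin φ) = 46.189056·(0.92369909 + 0.39317032·0.38311876) = 49.622289
y = r_b·(sin φ − φ·cos φ) = 46.189056·(0.38311876 − 0.39317032·0.92369909) = 0.921365

x=49.622289 y=0.921365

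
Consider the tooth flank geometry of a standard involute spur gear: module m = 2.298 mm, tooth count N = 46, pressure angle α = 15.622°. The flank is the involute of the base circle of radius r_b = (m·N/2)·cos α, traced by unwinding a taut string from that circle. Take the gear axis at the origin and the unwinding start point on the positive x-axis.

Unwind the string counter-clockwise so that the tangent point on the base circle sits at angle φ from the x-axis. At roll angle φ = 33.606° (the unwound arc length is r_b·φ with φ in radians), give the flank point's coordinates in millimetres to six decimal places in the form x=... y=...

pitch radius r_p = m·N/2 = 2.298·46/2 = 52.854000
base radius r_b = r_p·cos α = 52.854000·cos 15.622° = 50.901533
roll angle φ = 33.606° = 0.58653535 rad
x = r_b·(cos φ + φ·sin φ) = 50.901533·(0.83286329 + 0.58653535·0.55347877) = 58.918430
y = r_b·(sin φ − φ·cos φ) = 50.901533·(0.55347877 − 0.58653535·0.83286329) = 3.307328

x=58.918430 y=3.307328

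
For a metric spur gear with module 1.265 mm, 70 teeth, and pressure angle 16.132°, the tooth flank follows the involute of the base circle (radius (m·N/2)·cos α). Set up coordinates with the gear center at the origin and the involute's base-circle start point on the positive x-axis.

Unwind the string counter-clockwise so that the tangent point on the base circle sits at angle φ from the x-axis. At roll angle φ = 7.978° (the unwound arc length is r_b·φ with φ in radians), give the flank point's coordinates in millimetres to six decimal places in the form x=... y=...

pitch radius r_p = m·N/2 = 1.265·70/2 = 44.275000
base radius r_b = r_p·cos α = 44.275000·cos 16.132° = 42.531633
roll angle φ = 7.978° = 0.13924237 rad
x = r_b·(cos φ + φ·sin φ) = 42.531633·(0.99032143 + 0.13924237·0.13879286) = 42.941948
y = r_b·(sin φ − φ·cos φ) = 42.531633·(0.13879286 − 0.13924237·0.99032143) = 0.038200

x=42.941948 y=0.038200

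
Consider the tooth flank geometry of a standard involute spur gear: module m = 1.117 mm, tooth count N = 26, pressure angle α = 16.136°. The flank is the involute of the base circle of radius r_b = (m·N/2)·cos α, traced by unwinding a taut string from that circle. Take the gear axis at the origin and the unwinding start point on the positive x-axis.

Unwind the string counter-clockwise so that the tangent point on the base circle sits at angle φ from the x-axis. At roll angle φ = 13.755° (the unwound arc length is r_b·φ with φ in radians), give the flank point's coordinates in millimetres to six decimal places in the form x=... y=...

pitch radius r_p = m·N/2 = 1.117·26/2 = 14.521000
base radius r_b = r_p·cos α = 14.521000·cos 16.136° = 13.948941
roll angle φ = 13.755° = 0.24007004 rad
x = r_b·(cos φ + φ·sin φ) = 13.948941·(0.97132132 + 0.24007004·0.23777066) = 14.345132
y = r_b·(sin φ − φ·cos φ) = 13.948941·(0.23777066 − 0.24007004·0.97132132) = 0.063963

x=14.345132 y=0.063963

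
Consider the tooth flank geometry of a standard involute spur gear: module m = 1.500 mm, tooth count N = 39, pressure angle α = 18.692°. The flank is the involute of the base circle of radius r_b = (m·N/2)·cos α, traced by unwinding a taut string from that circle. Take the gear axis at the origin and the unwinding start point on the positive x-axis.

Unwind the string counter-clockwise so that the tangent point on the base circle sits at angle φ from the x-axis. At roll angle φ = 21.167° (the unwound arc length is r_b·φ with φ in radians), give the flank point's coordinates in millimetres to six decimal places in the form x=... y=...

x=29.533943 y=0.459349

pitch radius r_p = m·N/2 = 1.500·39/2 = 29.250000
base radius r_b = r_p·cos α = 29.250000·cos 18.692° = 27.707210
roll angle φ = 21.167° = 0.36943384 rad
x = r_b·(cos φ + φ·sin φ) = 27.707210·(0.93253193 + 0.36943384·0.36108753) = 29.533943
y = r_b·(sin φ − φ·cos φ) = 27.707210·(0.36108753 − 0.36943384·0.93253193) = 0.459349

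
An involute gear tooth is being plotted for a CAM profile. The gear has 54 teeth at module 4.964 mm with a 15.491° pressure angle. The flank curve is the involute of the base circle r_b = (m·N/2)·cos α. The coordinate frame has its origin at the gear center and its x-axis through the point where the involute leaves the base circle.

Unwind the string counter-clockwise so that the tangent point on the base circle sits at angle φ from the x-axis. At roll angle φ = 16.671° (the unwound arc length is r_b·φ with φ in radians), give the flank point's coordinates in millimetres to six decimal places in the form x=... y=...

pitch radius r_p = m·N/2 = 4.964·54/2 = 134.028000
base radius r_b = r_p·cos α = 134.028000·cos 15.491° = 129.159087
roll angle φ = 16.671° = 0.29096384 rad
x = r_b·(cos φ + φ·sin φ) = 129.159087·(0.95796782 + 0.29096384·0.28687569) = 134.511216
y = r_b·(sin φ − φ·cos φ) = 129.159087·(0.28687569 − 0.29096384·0.95796782) = 1.051573

x=134.511216 y=1.051573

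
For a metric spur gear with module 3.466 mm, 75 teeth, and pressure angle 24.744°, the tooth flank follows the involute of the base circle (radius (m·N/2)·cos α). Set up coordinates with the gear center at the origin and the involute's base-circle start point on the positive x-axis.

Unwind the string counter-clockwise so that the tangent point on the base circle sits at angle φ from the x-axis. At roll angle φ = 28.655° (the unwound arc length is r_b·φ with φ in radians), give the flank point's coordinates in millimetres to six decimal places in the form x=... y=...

x=131.893764 y=4.800045

pitch radius r_p = m·N/2 = 3.466·75/2 = 129.975000
base radius r_b = r_p·cos α = 129.975000·cos 24.744° = 118.041607
roll angle φ = 28.655° = 0.50012410 rad
x = r_b·(cos φ + φ·sin φ) = 118.041607·(0.87752306 + 0.50012410·0.47953444) = 131.893764
y = r_b·(sin φ − φ·cos φ) = 118.041607·(0.47953444 − 0.50012410·0.87752306) = 4.800045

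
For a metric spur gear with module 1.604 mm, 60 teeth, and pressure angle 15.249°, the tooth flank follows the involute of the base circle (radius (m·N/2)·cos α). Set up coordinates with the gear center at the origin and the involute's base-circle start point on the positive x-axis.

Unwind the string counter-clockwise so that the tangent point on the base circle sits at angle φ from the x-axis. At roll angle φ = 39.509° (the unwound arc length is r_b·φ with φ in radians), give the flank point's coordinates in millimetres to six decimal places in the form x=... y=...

x=56.185587 y=4.836881

pitch radius r_p = m·N/2 = 1.604·60/2 = 48.120000
base radius r_b = r_p·cos α = 48.120000·cos 15.249° = 46.425787
roll angle φ = 39.509° = 0.68956213 rad
x = r_b·(cos φ + φ·sin φ) = 46.425787·(0.77152466 + 0.68956213·0.63619942) = 56.185587
y = r_b·(sin φ − φ·cos φ) = 46.425787·(0.63619942 − 0.68956213·0.77152466) = 4.836881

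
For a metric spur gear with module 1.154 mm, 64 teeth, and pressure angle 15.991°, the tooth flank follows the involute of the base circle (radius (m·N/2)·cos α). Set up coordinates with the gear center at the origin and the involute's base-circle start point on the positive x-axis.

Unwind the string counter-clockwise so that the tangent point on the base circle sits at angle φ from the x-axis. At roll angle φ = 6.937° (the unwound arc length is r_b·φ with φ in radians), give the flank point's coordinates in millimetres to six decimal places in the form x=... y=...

x=35.758304 y=0.020970

pitch radius r_p = m·N/2 = 1.154·64/2 = 36.928000
base radius r_b = r_p·cos α = 36.928000·cos 15.991° = 35.499070
roll angle φ = 6.937° = 0.12107349 rad
x = r_b·(cos φ + φ·sin φ) = 35.499070·(0.99267955 + 0.12107349·0.12077791) = 35.758304
y = r_b·(sin φ − φ·cos φ) = 35.499070·(0.12077791 − 0.12107349·0.99267955) = 0.020970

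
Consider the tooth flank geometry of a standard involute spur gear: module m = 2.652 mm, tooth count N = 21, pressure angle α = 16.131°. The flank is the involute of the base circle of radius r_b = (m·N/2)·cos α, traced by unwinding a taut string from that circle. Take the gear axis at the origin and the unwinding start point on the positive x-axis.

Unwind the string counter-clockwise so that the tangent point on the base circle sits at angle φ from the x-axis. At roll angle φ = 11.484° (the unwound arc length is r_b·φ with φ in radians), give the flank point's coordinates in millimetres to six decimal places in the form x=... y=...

pitch radius r_p = m·N/2 = 2.652·21/2 = 27.846000
base radius r_b = r_p·cos α = 27.846000·cos 16.131° = 26.749674
roll angle φ = 11.484° = 0.20043361 rad
x = r_b·(cos φ + φ·sin φ) = 26.749674·(0.97998034 + 0.20043361·0.19909428) = 27.281606
y = r_b·(sin φ − φ·cos φ) = 26.749674·(0.19909428 − 0.20043361·0.97998034) = 0.071509

x=27.281606 y=0.071509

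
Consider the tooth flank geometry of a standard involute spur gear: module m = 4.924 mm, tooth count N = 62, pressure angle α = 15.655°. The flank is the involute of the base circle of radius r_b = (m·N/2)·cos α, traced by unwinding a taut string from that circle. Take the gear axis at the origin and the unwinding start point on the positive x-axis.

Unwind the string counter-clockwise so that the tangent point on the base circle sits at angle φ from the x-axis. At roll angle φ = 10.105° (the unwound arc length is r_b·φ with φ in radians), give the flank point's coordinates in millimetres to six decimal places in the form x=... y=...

pitch radius r_p = m·N/2 = 4.924·62/2 = 152.644000
base radius r_b = r_p·cos α = 152.644000·cos 15.655° = 146.981515
roll angle φ = 10.105° = 0.17636552 rad
x = r_b·(cos φ + φ·sin φ) = 146.981515·(0.98448787 + 0.17636552·0.17545264) = 149.249685
y = r_b·(sin φ − φ·cos φ) = 146.981515·(0.17545264 − 0.17636552·0.98448787) = 0.267936

x=149.249685 y=0.267936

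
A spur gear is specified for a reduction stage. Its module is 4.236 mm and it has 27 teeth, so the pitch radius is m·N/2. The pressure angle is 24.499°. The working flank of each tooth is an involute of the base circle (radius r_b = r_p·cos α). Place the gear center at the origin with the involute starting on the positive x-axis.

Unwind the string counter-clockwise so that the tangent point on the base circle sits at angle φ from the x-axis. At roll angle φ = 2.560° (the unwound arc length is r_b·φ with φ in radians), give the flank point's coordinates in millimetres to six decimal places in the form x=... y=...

x=52.089375 y=0.001547

pitch radius r_p = m·N/2 = 4.236·27/2 = 57.186000
base radius r_b = r_p·cos α = 57.186000·cos 24.499° = 52.037459
roll angle φ = 2.560° = 0.04468043 rad
x = r_b·(cos φ + φ·sin φ) = 52.037459·(0.99900200 + 0.04468043·0.04466556) = 52.089375
y = r_b·(sin φ − φ·cos φ) = 52.037459·(0.04466556 − 0.04468043·0.99900200) = 0.001547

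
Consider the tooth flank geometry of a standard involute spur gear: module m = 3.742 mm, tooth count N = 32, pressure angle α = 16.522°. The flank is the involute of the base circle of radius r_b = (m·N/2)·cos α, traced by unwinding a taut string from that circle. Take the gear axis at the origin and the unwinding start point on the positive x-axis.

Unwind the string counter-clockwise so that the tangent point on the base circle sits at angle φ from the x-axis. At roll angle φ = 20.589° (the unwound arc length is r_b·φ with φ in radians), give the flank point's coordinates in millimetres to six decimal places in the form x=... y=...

x=60.987148 y=0.876414

pitch radius r_p = m·N/2 = 3.742·32/2 = 59.872000
base radius r_b = r_p·cos α = 59.872000·cos 16.522° = 57.399922
roll angle φ = 20.589° = 0.35934584 rad
x = r_b·(cos φ + φ·sin φ) = 57.399922·(0.93612707 + 0.35934584·0.35166193) = 60.987148
y = r_b·(sin φ − φ·cos φ) = 57.399922·(0.35166193 − 0.35934584·0.93612707) = 0.876414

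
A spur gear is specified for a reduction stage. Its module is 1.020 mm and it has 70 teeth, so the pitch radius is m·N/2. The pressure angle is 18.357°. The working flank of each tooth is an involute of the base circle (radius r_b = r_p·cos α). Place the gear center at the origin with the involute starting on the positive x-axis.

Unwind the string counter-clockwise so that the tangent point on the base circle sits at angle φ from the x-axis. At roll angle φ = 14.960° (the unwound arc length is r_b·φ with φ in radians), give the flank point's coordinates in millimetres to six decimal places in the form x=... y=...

x=35.018689 y=0.199677

pitch radius r_p = m·N/2 = 1.020·70/2 = 35.700000
base radius r_b = r_p·cos α = 35.700000·cos 18.357° = 33.883321
roll angle φ = 14.960° = 0.26110126 rad
x = r_b·(cos φ + φ·sin φ) = 33.883321·(0.96610628 + 0.26110126·0.25814464) = 35.018689
y = r_b·(sin φ − φ·cos φ) = 33.883321·(0.25814464 − 0.26110126·0.96610628) = 0.199677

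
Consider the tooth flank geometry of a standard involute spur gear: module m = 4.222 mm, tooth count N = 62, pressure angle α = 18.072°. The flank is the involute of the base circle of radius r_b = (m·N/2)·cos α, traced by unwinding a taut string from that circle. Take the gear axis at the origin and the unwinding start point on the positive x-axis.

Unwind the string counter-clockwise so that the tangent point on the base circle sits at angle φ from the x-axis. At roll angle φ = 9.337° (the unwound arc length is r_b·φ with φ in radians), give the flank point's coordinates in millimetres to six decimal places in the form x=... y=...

pitch radius r_p = m·N/2 = 4.222·62/2 = 130.882000
base radius r_b = r_p·cos α = 130.882000·cos 18.072° = 124.425256
roll angle φ = 9.337° = 0.16296139 rad
x = r_b·(cos φ + φ·sin φ) = 124.425256·(0.98675115 + 0.16296139·0.16224107) = 126.066448
y = r_b·(sin φ − φ·cos φ) = 124.425256·(0.16224107 − 0.16296139·0.98675115) = 0.179014

x=126.066448 y=0.179014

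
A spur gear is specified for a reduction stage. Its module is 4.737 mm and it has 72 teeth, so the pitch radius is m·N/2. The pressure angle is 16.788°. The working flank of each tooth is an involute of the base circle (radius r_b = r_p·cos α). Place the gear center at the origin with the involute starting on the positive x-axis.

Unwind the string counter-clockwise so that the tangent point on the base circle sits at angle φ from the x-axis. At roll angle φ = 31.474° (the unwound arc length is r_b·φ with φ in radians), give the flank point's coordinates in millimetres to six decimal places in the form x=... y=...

x=186.069628 y=8.751746

pitch radius r_p = m·N/2 = 4.737·72/2 = 170.532000
base radius r_b = r_p·cos α = 170.532000·cos 16.788° = 163.263928
roll angle φ = 31.474° = 0.54932493 rad
x = r_b·(cos φ + φ·sin φ) = 163.263928·(0.85287718 + 0.54932493·0.52211160) = 186.069628
y = r_b·(sin φ − φ·cos φ) = 163.263928·(0.52211160 − 0.54932493·0.85287718) = 8.751746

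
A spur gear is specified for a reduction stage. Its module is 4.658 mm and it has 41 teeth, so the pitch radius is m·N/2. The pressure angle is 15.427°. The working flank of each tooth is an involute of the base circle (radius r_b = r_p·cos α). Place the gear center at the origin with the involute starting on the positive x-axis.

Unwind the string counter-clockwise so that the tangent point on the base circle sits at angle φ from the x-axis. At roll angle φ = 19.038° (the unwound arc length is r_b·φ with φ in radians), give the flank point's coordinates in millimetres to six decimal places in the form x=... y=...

x=96.990559 y=1.113241

pitch radius r_p = m·N/2 = 4.658·41/2 = 95.489000
base radius r_b = r_p·cos α = 95.489000·cos 15.427° = 92.048546
roll angle φ = 19.038° = 0.33227578 rad
x = r_b·(cos φ + φ·sin φ) = 92.048546·(0.94530244 + 0.33227578·0.32619517) = 96.990559
y = r_b·(sin φ − φ·cos φ) = 92.048546·(0.32619517 − 0.33227578·0.94530244) = 1.113241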